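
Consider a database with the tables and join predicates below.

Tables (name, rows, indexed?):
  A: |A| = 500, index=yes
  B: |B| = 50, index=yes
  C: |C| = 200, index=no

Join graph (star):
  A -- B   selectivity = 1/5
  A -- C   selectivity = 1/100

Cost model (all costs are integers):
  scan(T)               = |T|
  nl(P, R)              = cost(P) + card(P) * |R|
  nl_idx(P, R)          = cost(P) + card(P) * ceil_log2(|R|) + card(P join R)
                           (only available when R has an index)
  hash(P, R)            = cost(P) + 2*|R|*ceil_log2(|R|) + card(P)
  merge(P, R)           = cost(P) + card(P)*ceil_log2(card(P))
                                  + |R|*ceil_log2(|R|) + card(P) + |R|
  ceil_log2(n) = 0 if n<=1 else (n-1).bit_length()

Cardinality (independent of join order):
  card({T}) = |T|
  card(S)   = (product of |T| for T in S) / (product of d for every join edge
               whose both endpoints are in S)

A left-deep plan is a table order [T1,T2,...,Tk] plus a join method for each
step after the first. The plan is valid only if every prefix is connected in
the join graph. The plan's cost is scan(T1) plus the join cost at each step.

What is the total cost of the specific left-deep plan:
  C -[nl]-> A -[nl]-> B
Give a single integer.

step 1: scan C: cost=200, card=200
step 2: join A via nl
    card(P join A) = 200*500/(100) = 1000
    cost = 200 + 200*500 = 100200
step 3: join B via nl
    card(P join B) = 1000*50/(5) = 10000
    cost = 100200 + 1000*50 = 150200

150200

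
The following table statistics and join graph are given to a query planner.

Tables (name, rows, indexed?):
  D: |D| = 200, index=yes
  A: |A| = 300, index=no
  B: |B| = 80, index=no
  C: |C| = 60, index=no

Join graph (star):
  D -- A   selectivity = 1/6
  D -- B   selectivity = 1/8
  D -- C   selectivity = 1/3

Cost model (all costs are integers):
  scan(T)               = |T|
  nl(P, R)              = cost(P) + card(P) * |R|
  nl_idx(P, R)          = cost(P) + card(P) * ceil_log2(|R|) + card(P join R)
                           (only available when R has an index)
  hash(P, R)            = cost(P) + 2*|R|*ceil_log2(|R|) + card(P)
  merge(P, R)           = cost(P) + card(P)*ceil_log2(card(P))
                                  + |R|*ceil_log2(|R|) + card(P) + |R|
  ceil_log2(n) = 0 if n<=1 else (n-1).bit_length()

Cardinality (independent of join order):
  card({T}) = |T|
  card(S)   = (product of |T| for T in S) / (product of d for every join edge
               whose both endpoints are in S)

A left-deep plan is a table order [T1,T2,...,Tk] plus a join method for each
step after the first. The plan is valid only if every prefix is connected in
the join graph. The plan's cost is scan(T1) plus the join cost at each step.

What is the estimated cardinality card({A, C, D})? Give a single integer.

Tables in S: A(300), C(60), D(200)
Edges inside S: D-A(d=6), D-C(d=3)
numerator = 300 * 60 * 200 = 3600000
denominator = 6 * 3 = 18
card(S) = 3600000 / 18 = 200000

200000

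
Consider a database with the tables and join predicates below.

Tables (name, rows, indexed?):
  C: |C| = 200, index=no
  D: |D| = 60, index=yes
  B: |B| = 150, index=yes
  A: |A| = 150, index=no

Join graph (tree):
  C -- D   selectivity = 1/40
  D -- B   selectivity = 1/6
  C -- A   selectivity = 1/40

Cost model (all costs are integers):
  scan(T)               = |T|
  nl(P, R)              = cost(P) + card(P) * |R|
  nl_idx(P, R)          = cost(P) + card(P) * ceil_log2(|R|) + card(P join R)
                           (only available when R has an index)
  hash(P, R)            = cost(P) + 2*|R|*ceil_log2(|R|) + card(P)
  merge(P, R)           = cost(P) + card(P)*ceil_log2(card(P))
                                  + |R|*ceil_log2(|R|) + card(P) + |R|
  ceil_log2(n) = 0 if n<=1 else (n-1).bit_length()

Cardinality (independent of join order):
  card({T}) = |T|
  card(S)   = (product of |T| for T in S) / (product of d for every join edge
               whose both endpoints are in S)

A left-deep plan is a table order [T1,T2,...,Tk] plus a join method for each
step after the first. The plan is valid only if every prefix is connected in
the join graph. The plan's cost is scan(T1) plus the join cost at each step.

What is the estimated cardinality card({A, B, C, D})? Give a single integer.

Tables in S: A(150), B(150), C(200), D(60)
Edges inside S: C-D(d=40), D-B(d=6), C-A(d=40)
numerator = 150 * 150 * 200 * 60 = 270000000
denominator = 40 * 6 * 40 = 9600
card(S) = 270000000 / 9600 = 28125

28125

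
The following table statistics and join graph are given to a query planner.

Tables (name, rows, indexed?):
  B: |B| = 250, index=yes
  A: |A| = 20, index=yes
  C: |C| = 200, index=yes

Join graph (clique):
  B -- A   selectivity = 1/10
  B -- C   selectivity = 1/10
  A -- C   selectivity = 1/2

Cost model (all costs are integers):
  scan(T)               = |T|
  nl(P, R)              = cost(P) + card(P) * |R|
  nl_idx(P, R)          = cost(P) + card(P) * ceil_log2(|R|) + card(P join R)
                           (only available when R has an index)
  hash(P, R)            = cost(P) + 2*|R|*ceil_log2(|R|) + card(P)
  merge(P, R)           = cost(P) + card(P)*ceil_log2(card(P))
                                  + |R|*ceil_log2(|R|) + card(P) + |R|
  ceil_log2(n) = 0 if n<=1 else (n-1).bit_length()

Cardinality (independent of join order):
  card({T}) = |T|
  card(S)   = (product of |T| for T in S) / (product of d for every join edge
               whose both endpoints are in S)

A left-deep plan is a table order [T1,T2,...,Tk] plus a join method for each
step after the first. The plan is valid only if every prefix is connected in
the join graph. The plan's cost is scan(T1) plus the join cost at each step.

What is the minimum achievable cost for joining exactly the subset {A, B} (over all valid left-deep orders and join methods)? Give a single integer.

680

Selinger DP over subsets of {A,B}:
  {B}: scan cost=250, card=250
  {A}: scan cost=20, card=20
  {AB}: card=500; try (B,nl_idx)→680, (A,hash)→700, (A,nl_idx)→2000, (B,merge)→2390, (A,merge)→2620, (B,hash)→4040 …(+2); best=680 via (B,nl_idx)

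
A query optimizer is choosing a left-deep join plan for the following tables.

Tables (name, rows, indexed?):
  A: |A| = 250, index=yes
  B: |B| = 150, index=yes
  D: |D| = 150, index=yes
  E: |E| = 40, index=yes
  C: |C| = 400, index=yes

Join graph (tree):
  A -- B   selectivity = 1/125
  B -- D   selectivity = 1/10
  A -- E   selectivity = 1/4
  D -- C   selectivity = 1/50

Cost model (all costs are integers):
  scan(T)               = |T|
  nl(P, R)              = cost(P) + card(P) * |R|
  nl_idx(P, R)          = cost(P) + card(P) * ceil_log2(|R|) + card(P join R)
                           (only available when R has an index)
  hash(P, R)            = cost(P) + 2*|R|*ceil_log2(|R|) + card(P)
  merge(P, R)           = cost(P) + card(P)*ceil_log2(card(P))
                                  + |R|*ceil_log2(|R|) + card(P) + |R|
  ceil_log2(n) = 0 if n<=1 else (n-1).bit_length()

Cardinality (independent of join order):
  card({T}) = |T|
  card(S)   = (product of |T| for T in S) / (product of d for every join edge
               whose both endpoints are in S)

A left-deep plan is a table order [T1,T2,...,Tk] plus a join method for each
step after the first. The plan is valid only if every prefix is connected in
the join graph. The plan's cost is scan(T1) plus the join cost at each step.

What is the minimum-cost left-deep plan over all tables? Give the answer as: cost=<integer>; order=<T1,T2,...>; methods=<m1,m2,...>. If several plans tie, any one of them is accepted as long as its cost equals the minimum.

Selinger DP (subsets sized 1..n):
  {A}: scan cost=250, card=250
  {B}: scan cost=150, card=150
  {D}: scan cost=150, card=150
  {E}: scan cost=40, card=40
  {C}: scan cost=400, card=400
  {AB}: card=300; try (A,nl_idx)→1650, (B,nl_idx)→2550, (B,hash)→2900, (A,merge)→3750, (B,merge)→3850, (A,hash)→4300 …(+2); best=1650 via (A,nl_idx)
  {AE}: card=2500; try (E,hash)→980, (A,merge)→2570, (E,merge)→2780, (A,nl_idx)→2860, (A,hash)→4080, (E,nl_idx)→4250 …(+2); best=980 via (E,hash)
  {BD}: card=2250; try (D,hash)→2700, (B,hash)→2700, (D,merge)→2850, (B,merge)→2850, (D,nl_idx)→3600, (B,nl_idx)→3600 …(+2); best=2700 via (D,hash)
  {CD}: card=1200; try (C,nl_idx)→2700, (D,hash)→3200, (D,nl_idx)→4800, (C,merge)→5500, (D,merge)→5750, (C,hash)→7500 …(+2); best=2700 via (C,nl_idx)
  {ABD}: card=4500; try (D,hash)→4350, (D,merge)→6000, (D,nl_idx)→8550, (A,hash)→8950, (A,nl_idx)→25200, (A,merge)→34200 …(+2); best=4350 via (D,hash)
  {ABE}: card=3000; try (E,hash)→2430, (E,merge)→4930, (B,hash)→5880, (E,nl_idx)→6450, (E,nl)→13650, (B,nl_idx)→23980 …(+2); best=2430 via (E,hash)
  {BCD}: card=18000; try (B,hash)→6300, (C,hash)→12150, (B,merge)→18450, (B,nl_idx)→30300, (C,merge)→35950, (C,nl_idx)→40950 …(+2); best=6300 via (B,hash)
  {ABDE}: card=45000; try (D,hash)→7830, (E,hash)→9330, (D,merge)→42780, (E,merge)→67630, (D,nl_idx)→71430, (E,nl_idx)→76350 …(+2); best=7830 via (D,hash)
  {ABCD}: card=36000; try (C,hash)→16050, (A,hash)→28300, (C,merge)→71350, (C,nl_idx)→80850, (A,nl_idx)→186300, (A,merge)→296550 …(+2); best=16050 via (C,hash)
  {ABCDE}: card=360000; try (E,hash)→52530, (C,hash)→60030, (E,nl_idx)→592050, (E,merge)→628330, (C,nl_idx)→772830, (C,merge)→776830 …(+2); best=52530 via (E,hash)

cost=52530; order=B,A,D,C,E; methods=nl_idx,hash,hash,hash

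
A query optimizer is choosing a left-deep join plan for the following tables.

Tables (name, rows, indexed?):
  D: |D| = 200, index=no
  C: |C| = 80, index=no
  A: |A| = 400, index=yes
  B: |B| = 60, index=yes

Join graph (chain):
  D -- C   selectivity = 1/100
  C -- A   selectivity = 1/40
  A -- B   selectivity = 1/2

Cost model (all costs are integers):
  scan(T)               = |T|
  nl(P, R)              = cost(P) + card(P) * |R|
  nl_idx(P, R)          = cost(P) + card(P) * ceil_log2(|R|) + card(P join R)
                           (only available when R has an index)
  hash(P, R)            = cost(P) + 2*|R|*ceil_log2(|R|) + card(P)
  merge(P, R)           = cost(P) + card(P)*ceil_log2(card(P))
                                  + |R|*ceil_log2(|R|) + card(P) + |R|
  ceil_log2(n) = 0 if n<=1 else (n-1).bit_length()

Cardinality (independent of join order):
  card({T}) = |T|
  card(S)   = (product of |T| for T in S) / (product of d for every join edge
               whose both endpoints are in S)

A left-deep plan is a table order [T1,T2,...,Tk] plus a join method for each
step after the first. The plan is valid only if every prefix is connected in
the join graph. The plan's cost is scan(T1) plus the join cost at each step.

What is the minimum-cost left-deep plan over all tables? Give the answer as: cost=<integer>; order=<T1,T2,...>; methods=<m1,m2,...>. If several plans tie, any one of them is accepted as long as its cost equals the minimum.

cost=6880; order=D,C,A,B; methods=hash,nl_idx,hash

Selinger DP (subsets sized 1..n):
  {D}: scan cost=200, card=200
  {C}: scan cost=80, card=80
  {A}: scan cost=400, card=400
  {B}: scan cost=60, card=60
  {CD}: card=160; try (C,hash)→1520, (D,merge)→2520, (C,merge)→2640, (D,hash)→3360, (D,nl)→16080, (C,nl)→16200; best=1520 via (C,hash)
  {AC}: card=800; try (A,nl_idx)→1600, (C,hash)→1920, (A,merge)→4720, (C,merge)→5040, (A,hash)→7360, (A,nl)→32080 …(+1); best=1600 via (A,nl_idx)
  {AB}: card=12000; try (B,hash)→1520, (A,merge)→4480, (B,merge)→4820, (A,hash)→7320, (A,nl_idx)→12600, (B,nl_idx)→14800 …(+2); best=1520 via (B,hash)
  {ACD}: card=1600; try (A,nl_idx)→4560, (D,hash)→5600, (A,merge)→6960, (A,hash)→8880, (D,merge)→12200, (A,nl)→65520 …(+1); best=4560 via (A,nl_idx)
  {ABC}: card=24000; try (B,hash)→3120, (B,merge)→10820, (C,hash)→14640, (B,nl_idx)→30400, (B,nl)→49600, (C,merge)→182160 …(+1); best=3120 via (B,hash)
  {ABCD}: card=48000; try (B,hash)→6880, (B,merge)→24180, (D,hash)→30320, (B,nl_idx)→62160, (B,nl)→100560, (D,merge)→388920 …(+1); best=6880 via (B,hash)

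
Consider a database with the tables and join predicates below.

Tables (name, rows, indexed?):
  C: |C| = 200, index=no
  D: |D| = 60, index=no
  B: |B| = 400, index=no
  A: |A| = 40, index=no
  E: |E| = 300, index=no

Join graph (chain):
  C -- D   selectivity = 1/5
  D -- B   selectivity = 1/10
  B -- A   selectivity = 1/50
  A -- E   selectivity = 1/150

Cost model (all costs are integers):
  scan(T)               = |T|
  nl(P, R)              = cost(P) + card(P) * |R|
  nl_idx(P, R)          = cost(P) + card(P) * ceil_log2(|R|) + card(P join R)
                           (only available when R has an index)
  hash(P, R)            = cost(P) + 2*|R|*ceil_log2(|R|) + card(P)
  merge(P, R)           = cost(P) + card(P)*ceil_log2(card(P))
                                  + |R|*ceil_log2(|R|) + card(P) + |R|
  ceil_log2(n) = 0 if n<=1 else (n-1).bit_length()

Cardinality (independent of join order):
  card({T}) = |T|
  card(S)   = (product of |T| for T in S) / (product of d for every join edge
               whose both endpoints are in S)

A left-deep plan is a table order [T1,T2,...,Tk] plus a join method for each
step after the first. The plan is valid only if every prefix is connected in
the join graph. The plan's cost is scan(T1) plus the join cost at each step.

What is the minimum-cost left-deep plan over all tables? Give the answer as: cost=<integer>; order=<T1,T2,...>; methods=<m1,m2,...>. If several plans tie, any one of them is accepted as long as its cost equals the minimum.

cost=14120; order=E,A,B,D,C; methods=hash,merge,hash,hash

Selinger DP (subsets sized 1..n):
  {C}: scan cost=200, card=200
  {D}: scan cost=60, card=60
  {B}: scan cost=400, card=400
  {A}: scan cost=40, card=40
  {E}: scan cost=300, card=300
  {CD}: card=2400; try (D,hash)→1120, (C,merge)→2280, (D,merge)→2420, (C,hash)→3320, (C,nl)→12060, (D,nl)→12200; best=1120 via (D,hash)
  {BD}: card=2400; try (D,hash)→1520, (B,merge)→4480, (D,merge)→4820, (B,hash)→7320, (B,nl)→24060, (D,nl)→24400; best=1520 via (D,hash)
  {AB}: card=320; try (A,hash)→1280, (B,merge)→4320, (A,merge)→4680, (B,hash)→7280, (B,nl)→16040, (A,nl)→16400; best=1280 via (A,hash)
  {AE}: card=80; try (A,hash)→1080, (E,merge)→3320, (A,merge)→3580, (E,hash)→5480, (E,nl)→12040, (A,nl)→12300; best=1080 via (A,hash)
  {BCD}: card=96000; try (C,hash)→7120, (B,hash)→10720, (C,merge)→34520, (B,merge)→36320, (C,nl)→481520, (B,nl)→961120; best=7120 via (C,hash)
  {ABD}: card=1920; try (D,hash)→2320, (A,hash)→4400, (D,merge)→4900, (D,nl)→20480, (A,merge)→33000, (A,nl)→97520; best=2320 via (D,hash)
  {ABE}: card=640; try (B,merge)→5720, (E,hash)→7000, (E,merge)→7480, (B,hash)→8360, (B,nl)→33080, (E,nl)→97280; best=5720 via (B,merge)
  {ABCD}: card=76800; try (C,hash)→7440, (C,merge)→27160, (A,hash)→103600, (C,nl)→386320, (A,merge)→1735400, (A,nl)→3847120; best=7440 via (C,hash)
  {ABDE}: card=3840; try (D,hash)→7080, (E,hash)→9640, (D,merge)→13180, (E,merge)→28360, (D,nl)→44120, (E,nl)→578320; best=7080 via (D,hash)
  {ABCDE}: card=153600; try (C,hash)→14120, (C,merge)→58800, (E,hash)→89640, (C,nl)→775080, (E,merge)→1392840, (E,nl)→23047440; best=14120 via (C,hash)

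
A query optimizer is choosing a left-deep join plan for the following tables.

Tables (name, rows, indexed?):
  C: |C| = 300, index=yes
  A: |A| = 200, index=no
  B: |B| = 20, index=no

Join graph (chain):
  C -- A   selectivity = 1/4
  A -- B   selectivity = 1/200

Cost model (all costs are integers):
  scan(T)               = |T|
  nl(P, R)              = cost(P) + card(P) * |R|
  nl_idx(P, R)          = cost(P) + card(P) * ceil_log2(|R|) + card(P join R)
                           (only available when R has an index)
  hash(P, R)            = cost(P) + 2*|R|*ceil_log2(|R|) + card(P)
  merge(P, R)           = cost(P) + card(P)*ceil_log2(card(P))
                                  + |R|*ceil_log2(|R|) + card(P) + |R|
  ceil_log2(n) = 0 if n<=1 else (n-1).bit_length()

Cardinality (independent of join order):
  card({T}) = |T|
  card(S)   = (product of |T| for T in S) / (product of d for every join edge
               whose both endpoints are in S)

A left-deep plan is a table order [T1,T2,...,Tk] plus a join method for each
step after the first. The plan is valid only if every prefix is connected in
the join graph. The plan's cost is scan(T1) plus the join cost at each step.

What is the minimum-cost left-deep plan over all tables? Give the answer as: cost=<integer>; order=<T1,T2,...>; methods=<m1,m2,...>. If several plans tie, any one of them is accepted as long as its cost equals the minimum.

cost=2280; order=A,B,C; methods=hash,nl_idx

Selinger DP (subsets sized 1..n):
  {C}: scan cost=300, card=300
  {A}: scan cost=200, card=200
  {B}: scan cost=20, card=20
  {AC}: card=15000; try (A,hash)→3800, (C,merge)→5000, (A,merge)→5100, (C,hash)→5800, (C,nl_idx)→17000, (C,nl)→60200 …(+1); best=3800 via (A,hash)
  {AB}: card=20; try (B,hash)→600, (A,merge)→1940, (B,merge)→2120, (A,hash)→3240, (A,nl)→4020, (B,nl)→4200; best=600 via (B,hash)
  {ABC}: card=1500; try (C,nl_idx)→2280, (C,merge)→3720, (C,hash)→6020, (C,nl)→6600, (B,hash)→19000, (B,merge)→228920 …(+1); best=2280 via (C,nl_idx)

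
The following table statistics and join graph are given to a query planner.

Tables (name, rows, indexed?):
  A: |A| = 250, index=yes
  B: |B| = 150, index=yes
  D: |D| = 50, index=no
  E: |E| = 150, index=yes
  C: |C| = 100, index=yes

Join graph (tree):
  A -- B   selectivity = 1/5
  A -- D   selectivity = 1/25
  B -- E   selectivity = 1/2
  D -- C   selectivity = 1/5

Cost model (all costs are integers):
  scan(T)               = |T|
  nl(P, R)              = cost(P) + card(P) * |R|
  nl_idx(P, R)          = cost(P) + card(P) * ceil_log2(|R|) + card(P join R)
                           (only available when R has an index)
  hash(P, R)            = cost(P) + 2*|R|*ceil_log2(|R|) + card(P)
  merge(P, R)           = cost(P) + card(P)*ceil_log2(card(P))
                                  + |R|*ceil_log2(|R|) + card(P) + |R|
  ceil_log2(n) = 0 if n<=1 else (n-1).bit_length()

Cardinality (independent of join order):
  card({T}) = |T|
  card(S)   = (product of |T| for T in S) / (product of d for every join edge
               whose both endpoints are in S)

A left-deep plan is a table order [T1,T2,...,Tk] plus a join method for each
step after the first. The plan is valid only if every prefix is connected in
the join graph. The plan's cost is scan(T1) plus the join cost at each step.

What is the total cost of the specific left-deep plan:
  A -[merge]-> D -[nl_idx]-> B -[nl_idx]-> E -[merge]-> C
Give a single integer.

step 1: scan A: cost=250, card=250
step 2: join D via merge
    card(P join D) = 250*50/(25) = 500
    cost = 250 + 250*8 + 50*6 + 250 + 50 = 2850
step 3: join B via nl_idx
    card(P join B) = 500*150/(5) = 15000
    cost = 2850 + 500*8 + 15000 = 21850
step 4: join E via nl_idx
    card(P join E) = 15000*150/(2) = 1125000
    cost = 21850 + 15000*8 + 1125000 = 1266850
step 5: join C via merge
    card(P join C) = 1125000*100/(5) = 22500000
    cost = 1266850 + 1125000*21 + 100*7 + 1125000 + 100 = 26017650

26017650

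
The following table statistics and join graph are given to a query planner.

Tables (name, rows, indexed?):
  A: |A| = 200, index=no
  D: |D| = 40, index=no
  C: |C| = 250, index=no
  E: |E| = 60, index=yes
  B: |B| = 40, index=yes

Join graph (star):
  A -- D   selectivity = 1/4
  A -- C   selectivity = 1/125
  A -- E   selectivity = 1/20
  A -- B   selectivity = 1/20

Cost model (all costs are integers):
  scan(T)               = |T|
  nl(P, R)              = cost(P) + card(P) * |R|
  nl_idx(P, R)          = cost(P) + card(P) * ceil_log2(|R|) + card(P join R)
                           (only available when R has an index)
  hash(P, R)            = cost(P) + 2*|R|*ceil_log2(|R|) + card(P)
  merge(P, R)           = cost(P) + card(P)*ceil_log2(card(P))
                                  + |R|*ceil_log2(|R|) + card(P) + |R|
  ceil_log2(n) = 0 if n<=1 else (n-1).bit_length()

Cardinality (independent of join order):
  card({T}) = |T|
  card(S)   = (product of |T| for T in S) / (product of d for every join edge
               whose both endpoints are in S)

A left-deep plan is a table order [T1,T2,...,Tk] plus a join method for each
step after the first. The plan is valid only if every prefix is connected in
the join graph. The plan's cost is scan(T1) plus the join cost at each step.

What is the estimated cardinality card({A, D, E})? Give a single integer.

Tables in S: A(200), D(40), E(60)
Edges inside S: A-D(d=4), A-E(d=20)
numerator = 200 * 40 * 60 = 480000
denominator = 4 * 20 = 80
card(S) = 480000 / 80 = 6000

6000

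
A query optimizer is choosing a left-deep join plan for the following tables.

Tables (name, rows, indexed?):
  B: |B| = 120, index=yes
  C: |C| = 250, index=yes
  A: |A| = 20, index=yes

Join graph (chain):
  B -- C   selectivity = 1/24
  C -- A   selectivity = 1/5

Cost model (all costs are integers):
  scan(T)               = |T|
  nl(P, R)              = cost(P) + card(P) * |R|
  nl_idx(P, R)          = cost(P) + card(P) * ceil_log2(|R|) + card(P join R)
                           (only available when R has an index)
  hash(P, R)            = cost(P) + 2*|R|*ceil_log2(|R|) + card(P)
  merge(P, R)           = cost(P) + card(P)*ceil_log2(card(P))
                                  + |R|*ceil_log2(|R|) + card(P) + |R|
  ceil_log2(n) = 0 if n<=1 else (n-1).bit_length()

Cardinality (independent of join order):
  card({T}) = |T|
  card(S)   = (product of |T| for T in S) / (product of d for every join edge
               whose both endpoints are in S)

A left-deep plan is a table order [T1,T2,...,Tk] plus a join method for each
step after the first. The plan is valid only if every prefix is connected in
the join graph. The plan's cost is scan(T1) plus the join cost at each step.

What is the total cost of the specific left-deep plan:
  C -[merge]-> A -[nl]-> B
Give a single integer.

step 1: scan C: cost=250, card=250
step 2: join A via merge
    card(P join A) = 250*20/(5) = 1000
    cost = 250 + 250*8 + 20*5 + 250 + 20 = 2620
step 3: join B via nl
    card(P join B) = 1000*120/(24) = 5000
    cost = 2620 + 1000*120 = 122620

122620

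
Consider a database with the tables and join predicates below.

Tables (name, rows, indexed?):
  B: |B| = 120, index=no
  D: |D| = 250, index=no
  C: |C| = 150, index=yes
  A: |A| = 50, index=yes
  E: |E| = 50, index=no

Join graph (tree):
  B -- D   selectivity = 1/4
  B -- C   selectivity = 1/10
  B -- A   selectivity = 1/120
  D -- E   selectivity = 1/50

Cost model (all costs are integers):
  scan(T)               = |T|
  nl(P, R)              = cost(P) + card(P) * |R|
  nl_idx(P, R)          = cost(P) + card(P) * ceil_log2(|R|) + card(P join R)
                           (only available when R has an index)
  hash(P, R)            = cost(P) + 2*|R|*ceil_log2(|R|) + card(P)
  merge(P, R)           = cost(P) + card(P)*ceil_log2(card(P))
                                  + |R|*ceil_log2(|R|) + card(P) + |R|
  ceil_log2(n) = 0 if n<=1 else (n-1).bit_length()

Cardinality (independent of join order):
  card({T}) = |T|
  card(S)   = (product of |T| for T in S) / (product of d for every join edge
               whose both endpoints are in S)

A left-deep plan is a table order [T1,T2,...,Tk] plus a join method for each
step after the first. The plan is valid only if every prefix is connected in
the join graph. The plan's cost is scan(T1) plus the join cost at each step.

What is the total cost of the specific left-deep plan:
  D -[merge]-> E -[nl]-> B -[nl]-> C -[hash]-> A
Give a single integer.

step 1: scan D: cost=250, card=250
step 2: join E via merge
    card(P join E) = 250*50/(50) = 250
    cost = 250 + 250*8 + 50*6 + 250 + 50 = 2850
step 3: join B via nl
    card(P join B) = 250*120/(4) = 7500
    cost = 2850 + 250*120 = 32850
step 4: join C via nl
    card(P join C) = 7500*150/(10) = 112500
    cost = 32850 + 7500*150 = 1157850
step 5: join A via hash
    card(P join A) = 112500*50/(120) = 46875
    cost = 1157850 + 2*50*6 + 112500 = 1270950

1270950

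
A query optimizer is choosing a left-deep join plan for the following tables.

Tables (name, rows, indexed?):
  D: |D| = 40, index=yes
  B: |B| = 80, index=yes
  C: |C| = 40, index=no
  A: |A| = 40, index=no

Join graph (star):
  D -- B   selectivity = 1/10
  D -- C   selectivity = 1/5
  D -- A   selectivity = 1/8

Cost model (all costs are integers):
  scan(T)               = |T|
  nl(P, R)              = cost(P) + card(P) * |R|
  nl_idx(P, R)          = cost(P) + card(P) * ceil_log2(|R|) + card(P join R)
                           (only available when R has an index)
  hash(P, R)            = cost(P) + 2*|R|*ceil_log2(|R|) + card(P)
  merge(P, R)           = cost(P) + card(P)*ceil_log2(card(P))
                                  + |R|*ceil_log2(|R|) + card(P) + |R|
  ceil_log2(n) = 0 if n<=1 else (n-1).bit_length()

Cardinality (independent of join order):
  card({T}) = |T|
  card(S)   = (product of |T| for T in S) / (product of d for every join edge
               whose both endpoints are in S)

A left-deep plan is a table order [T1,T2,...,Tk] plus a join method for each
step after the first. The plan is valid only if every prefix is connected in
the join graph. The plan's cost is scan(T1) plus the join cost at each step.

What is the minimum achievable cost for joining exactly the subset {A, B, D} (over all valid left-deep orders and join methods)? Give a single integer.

1440

Selinger DP over subsets of {A,B,D}:
  {D}: scan cost=40, card=40
  {B}: scan cost=80, card=80
  {A}: scan cost=40, card=40
  {BD}: card=320; try (D,hash)→640, (B,nl_idx)→640, (D,nl_idx)→880, (B,merge)→960, (D,merge)→1000, (B,hash)→1200 …(+2); best=640 via (D,hash)
  {AD}: card=200; try (D,nl_idx)→480, (D,hash)→560, (A,hash)→560, (D,merge)→600, (A,merge)→600, (D,nl)→1640 …(+1); best=480 via (D,nl_idx)
  {ABD}: card=1600; try (A,hash)→1440, (B,hash)→1800, (B,merge)→2920, (B,nl_idx)→3480, (A,merge)→4120, (A,nl)→13440 …(+1); best=1440 via (A,hash)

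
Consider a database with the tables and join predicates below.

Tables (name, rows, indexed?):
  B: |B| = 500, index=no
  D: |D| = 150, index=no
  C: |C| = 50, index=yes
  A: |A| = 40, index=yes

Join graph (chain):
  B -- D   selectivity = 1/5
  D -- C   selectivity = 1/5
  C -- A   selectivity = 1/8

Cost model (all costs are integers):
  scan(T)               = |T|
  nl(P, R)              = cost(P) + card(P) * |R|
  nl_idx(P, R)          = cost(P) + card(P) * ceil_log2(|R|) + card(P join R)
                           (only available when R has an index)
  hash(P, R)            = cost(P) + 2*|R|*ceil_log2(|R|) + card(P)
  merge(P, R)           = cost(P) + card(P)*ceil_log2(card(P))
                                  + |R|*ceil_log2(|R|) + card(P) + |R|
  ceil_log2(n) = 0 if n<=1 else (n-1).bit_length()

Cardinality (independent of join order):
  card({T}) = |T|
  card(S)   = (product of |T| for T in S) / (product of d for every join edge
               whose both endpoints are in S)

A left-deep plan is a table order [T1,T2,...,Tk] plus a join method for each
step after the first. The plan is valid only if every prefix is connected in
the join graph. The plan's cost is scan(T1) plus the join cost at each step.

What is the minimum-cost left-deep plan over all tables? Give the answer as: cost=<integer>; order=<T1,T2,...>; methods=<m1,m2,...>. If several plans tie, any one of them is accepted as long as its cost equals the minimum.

cost=19380; order=D,C,A,B; methods=hash,hash,hash

Selinger DP (subsets sized 1..n):
  {B}: scan cost=500, card=500
  {D}: scan cost=150, card=150
  {C}: scan cost=50, card=50
  {A}: scan cost=40, card=40
  {BD}: card=15000; try (D,hash)→3400, (B,merge)→6500, (D,merge)→6850, (B,hash)→9300, (B,nl)→75150, (D,nl)→75500; best=3400 via (D,hash)
  {CD}: card=1500; try (C,hash)→900, (D,merge)→1750, (C,merge)→1850, (D,hash)→2500, (C,nl_idx)→2550, (D,nl)→7550 …(+1); best=900 via (C,hash)
  {AC}: card=250; try (C,nl_idx)→530, (A,hash)→580, (A,nl_idx)→600, (C,merge)→670, (C,hash)→680, (A,merge)→680 …(+2); best=530 via (C,nl_idx)
  {BCD}: card=150000; try (B,hash)→11400, (C,hash)→19000, (B,merge)→23900, (C,merge)→228750, (C,nl_idx)→243400, (B,nl)→750900 …(+1); best=11400 via (B,hash)
  {ACD}: card=7500; try (A,hash)→2880, (D,hash)→3180, (D,merge)→4130, (A,nl_idx)→17400, (A,merge)→19180, (D,nl)→38030 …(+1); best=2880 via (A,hash)
  {ABCD}: card=750000; try (B,hash)→19380, (B,merge)→112880, (A,hash)→161880, (A,nl_idx)→1661400, (A,merge)→2861680, (B,nl)→3752880 …(+1); best=19380 via (B,hash)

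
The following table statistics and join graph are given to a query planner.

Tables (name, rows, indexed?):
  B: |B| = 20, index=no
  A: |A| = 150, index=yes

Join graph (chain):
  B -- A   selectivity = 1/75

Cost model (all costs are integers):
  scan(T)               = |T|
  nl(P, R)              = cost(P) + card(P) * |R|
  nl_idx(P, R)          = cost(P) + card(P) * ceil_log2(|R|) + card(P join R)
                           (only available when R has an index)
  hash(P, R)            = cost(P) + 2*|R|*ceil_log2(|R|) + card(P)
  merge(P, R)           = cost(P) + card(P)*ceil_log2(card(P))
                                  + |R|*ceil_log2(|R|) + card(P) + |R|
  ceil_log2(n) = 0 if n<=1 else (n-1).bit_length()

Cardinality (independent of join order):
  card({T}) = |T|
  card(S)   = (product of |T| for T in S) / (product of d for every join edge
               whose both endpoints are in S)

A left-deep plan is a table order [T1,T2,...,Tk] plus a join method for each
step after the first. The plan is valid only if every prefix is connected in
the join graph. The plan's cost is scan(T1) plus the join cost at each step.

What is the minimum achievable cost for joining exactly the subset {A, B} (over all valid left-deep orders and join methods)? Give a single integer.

Selinger DP over subsets of {A,B}:
  {B}: scan cost=20, card=20
  {A}: scan cost=150, card=150
  {AB}: card=40; try (A,nl_idx)→220, (B,hash)→500, (A,merge)→1490, (B,merge)→1620, (A,hash)→2440, (A,nl)→3020 …(+1); best=220 via (A,nl_idx)

220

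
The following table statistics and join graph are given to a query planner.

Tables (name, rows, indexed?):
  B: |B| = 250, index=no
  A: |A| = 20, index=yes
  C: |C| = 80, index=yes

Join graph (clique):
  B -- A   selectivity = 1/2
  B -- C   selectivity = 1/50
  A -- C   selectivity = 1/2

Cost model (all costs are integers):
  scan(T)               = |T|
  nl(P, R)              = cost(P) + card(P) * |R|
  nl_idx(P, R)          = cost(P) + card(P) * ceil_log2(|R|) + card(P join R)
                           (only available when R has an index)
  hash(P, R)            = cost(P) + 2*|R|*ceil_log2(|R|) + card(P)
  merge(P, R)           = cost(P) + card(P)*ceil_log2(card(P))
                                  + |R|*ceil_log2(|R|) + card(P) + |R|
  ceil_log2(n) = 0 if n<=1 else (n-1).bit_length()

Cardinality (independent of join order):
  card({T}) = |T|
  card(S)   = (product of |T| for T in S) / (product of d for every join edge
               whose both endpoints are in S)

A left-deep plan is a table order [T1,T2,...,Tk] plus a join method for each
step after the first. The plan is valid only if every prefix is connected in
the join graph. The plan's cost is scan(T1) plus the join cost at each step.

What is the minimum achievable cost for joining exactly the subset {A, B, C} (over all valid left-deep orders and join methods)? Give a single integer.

Selinger DP over subsets of {A,B,C}:
  {B}: scan cost=250, card=250
  {A}: scan cost=20, card=20
  {C}: scan cost=80, card=80
  {AB}: card=2500; try (A,hash)→700, (B,merge)→2390, (A,merge)→2620, (A,nl_idx)→4000, (B,hash)→4040, (B,nl)→5020 …(+1); best=700 via (A,hash)
  {BC}: card=400; try (C,hash)→1620, (C,nl_idx)→2400, (B,merge)→2970, (C,merge)→3140, (B,hash)→4160, (B,nl)→20080 …(+1); best=1620 via (C,hash)
  {AC}: card=800; try (A,hash)→360, (C,merge)→780, (A,merge)→840, (C,nl_idx)→960, (C,hash)→1160, (A,nl_idx)→1280 …(+2); best=360 via (A,hash)
  {ABC}: card=2000; try (A,hash)→2220, (C,hash)→4320, (B,hash)→5160, (A,nl_idx)→5620, (A,merge)→5740, (A,nl)→9620 …(+5); best=2220 via (A,hash)

2220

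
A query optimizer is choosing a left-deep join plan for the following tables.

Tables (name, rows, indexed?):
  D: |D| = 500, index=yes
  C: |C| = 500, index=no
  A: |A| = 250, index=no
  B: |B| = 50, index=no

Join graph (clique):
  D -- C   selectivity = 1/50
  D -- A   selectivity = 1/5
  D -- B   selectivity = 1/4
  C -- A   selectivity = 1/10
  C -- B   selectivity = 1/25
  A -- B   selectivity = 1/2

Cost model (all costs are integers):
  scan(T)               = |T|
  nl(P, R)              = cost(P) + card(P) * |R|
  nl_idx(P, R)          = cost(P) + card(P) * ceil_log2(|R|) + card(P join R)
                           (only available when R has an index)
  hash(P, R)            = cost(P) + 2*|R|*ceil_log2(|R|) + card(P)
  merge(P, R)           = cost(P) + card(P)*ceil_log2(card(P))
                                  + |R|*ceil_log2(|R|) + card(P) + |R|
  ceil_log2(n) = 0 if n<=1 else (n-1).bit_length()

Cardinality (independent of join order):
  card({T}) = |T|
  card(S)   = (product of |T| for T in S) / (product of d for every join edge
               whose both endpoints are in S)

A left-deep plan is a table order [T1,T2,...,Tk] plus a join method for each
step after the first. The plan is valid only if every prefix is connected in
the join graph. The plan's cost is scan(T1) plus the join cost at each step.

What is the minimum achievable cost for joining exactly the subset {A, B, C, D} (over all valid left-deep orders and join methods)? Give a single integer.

Selinger DP over subsets of {A,B,C,D}:
  {D}: scan cost=500, card=500
  {C}: scan cost=500, card=500
  {A}: scan cost=250, card=250
  {B}: scan cost=50, card=50
  {CD}: card=5000; try (D,hash)→10000, (D,nl_idx)→10000, (C,hash)→10000, (D,merge)→10500, (C,merge)→10500, (D,nl)→250500 …(+1); best=10000 via (D,hash)
  {AD}: card=25000; try (A,hash)→5000, (D,merge)→7500, (A,merge)→7750, (D,hash)→9500, (D,nl_idx)→27500, (D,nl)→125250 …(+1); best=5000 via (A,hash)
  {BD}: card=6250; try (B,hash)→1600, (D,merge)→5400, (B,merge)→5850, (D,nl_idx)→6750, (D,hash)→9100, (D,nl)→25050 …(+1); best=1600 via (B,hash)
  {AC}: card=12500; try (A,hash)→5000, (C,merge)→7500, (A,merge)→7750, (C,hash)→9500, (C,nl)→125250, (A,nl)→125500; best=5000 via (A,hash)
  {BC}: card=1000; try (B,hash)→1600, (C,merge)→5400, (B,merge)→5850, (C,hash)→9100, (C,nl)→25050, (B,nl)→25500; best=1600 via (B,hash)
  {AB}: card=6250; try (B,hash)→1100, (A,merge)→2650, (B,merge)→2850, (A,hash)→4100, (A,nl)→12550, (B,nl)→12750; best=1100 via (B,hash)
  {ACD}: card=25000; try (A,hash)→19000, (D,hash)→26500, (C,hash)→39000, (A,merge)→82250, (D,nl_idx)→142500, (D,merge)→197500 …(+4); best=19000 via (A,hash)
  {BCD}: card=2500; try (D,hash)→11600, (D,nl_idx)→13100, (B,hash)→15600, (C,hash)→16850, (D,merge)→17600, (B,merge)→80350 …(+4); best=11600 via (D,hash)
  {ABD}: card=156250; try (A,hash)→11850, (D,hash)→16350, (B,hash)→30600, (A,merge)→91350, (D,merge)→93600, (D,nl_idx)→213600 …(+4); best=11850 via (A,hash)
  {ABC}: card=12500; try (A,hash)→6600, (A,merge)→14850, (C,hash)→16350, (B,hash)→18100, (C,merge)→93600, (B,merge)→192850 …(+3); best=6600 via (A,hash)
  {ABCD}: card=6250; try (A,hash)→18100, (D,hash)→28100, (B,hash)→44600, (A,merge)→46350, (D,nl_idx)→125350, (C,hash)→177100 …(+7); best=18100 via (A,hash)

18100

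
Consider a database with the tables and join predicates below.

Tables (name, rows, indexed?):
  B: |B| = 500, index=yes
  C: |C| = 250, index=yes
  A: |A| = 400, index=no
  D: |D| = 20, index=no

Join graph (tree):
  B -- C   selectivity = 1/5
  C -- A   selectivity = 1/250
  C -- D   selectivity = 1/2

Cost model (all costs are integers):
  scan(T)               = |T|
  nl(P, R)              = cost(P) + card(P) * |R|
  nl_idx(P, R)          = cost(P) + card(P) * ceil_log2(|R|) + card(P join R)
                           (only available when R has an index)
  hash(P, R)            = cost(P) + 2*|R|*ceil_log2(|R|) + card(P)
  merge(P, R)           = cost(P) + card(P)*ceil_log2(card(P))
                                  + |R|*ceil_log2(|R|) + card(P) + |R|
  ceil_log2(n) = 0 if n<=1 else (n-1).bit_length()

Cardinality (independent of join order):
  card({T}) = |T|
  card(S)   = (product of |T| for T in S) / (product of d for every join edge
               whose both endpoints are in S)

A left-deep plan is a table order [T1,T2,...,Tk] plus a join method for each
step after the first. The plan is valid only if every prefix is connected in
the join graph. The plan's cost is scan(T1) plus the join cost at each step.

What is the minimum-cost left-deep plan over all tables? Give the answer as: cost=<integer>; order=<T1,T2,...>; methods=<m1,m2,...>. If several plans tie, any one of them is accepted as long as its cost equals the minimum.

Selinger DP (subsets sized 1..n):
  {B}: scan cost=500, card=500
  {C}: scan cost=250, card=250
  {A}: scan cost=400, card=400
  {D}: scan cost=20, card=20
  {BC}: card=25000; try (C,hash)→5000, (B,merge)→7500, (C,merge)→7750, (B,hash)→9500, (B,nl_idx)→27500, (C,nl_idx)→29500 …(+2); best=5000 via (C,hash)
  {AC}: card=400; try (C,nl_idx)→4000, (C,hash)→4800, (A,merge)→6500, (C,merge)→6650, (A,hash)→7700, (A,nl)→100250 …(+1); best=4000 via (C,nl_idx)
  {CD}: card=2500; try (D,hash)→700, (C,merge)→2390, (D,merge)→2620, (C,nl_idx)→2680, (C,hash)→4040, (C,nl)→5020 …(+1); best=700 via (D,hash)
  {ABC}: card=40000; try (B,merge)→13000, (B,hash)→13400, (A,hash)→37200, (B,nl_idx)→47600, (B,nl)→204000, (A,merge)→409000 …(+1); best=13000 via (B,merge)
  {BCD}: card=250000; try (B,hash)→12200, (D,hash)→30200, (B,merge)→38200, (B,nl_idx)→273200, (D,merge)→405120, (D,nl)→505000 …(+1); best=12200 via (B,hash)
  {ACD}: card=4000; try (D,hash)→4600, (D,merge)→8120, (A,hash)→10400, (D,nl)→12000, (A,merge)→37200, (A,nl)→1000700; best=4600 via (D,hash)
  {ABCD}: card=400000; try (B,hash)→17600, (D,hash)→53200, (B,merge)→61600, (A,hash)→269400, (B,nl_idx)→440600, (D,merge)→693120 …(+4); best=17600 via (B,hash)

cost=17600; order=A,C,D,B; methods=nl_idx,hash,hash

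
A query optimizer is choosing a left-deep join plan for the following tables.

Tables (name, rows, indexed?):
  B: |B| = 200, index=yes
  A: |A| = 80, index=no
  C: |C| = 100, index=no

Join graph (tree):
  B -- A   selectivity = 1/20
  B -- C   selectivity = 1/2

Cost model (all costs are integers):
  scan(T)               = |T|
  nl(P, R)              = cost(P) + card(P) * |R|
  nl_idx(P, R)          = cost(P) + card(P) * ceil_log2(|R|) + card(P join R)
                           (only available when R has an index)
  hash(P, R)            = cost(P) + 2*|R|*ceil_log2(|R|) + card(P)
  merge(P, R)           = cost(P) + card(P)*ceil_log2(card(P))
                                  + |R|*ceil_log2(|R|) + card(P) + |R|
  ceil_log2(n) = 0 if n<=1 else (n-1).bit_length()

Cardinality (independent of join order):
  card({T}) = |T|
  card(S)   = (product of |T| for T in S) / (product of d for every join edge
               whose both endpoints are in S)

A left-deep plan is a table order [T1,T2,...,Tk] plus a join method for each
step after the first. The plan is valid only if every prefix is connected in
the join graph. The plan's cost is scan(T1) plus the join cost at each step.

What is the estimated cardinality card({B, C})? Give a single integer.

Tables in S: B(200), C(100)
Edges inside S: B-C(d=2)
numerator = 200 * 100 = 20000
denominator = 2 = 2
card(S) = 20000 / 2 = 10000

10000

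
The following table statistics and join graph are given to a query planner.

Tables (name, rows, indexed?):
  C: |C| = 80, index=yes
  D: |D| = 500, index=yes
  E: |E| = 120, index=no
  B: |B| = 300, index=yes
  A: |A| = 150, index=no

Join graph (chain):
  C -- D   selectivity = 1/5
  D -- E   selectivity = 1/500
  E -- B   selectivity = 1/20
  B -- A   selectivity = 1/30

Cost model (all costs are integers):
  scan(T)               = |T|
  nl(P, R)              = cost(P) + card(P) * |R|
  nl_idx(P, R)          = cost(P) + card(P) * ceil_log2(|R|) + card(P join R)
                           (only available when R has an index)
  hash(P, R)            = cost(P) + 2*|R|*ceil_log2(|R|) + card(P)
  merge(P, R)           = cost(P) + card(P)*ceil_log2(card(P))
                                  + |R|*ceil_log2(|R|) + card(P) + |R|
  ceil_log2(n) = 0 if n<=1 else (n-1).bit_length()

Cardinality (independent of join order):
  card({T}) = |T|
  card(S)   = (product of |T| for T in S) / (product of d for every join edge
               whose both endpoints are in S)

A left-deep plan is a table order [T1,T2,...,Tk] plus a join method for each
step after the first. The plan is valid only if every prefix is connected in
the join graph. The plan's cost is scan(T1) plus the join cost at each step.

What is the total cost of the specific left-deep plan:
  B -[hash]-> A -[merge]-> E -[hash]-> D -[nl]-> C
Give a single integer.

759960

step 1: scan B: cost=300, card=300
step 2: join A via hash
    card(P join A) = 300*150/(30) = 1500
    cost = 300 + 2*150*8 + 300 = 3000
step 3: join E via merge
    card(P join E) = 1500*120/(20) = 9000
    cost = 3000 + 1500*11 + 120*7 + 1500 + 120 = 21960
step 4: join D via hash
    card(P join D) = 9000*500/(500) = 9000
    cost = 21960 + 2*500*9 + 9000 = 39960
step 5: join C via nl
    card(P join C) = 9000*80/(5) = 144000
    cost = 39960 + 9000*80 = 759960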